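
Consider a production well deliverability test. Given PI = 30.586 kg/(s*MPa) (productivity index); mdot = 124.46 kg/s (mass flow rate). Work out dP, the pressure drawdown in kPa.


dP = mdot * 1000 / PI
dP = 124.46 * 1000 / 30.586
dP = 4069.2 kPa


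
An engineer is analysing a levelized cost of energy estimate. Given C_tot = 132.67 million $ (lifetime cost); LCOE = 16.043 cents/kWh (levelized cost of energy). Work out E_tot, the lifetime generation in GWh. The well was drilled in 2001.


E_tot = C_tot / LCOE * 100
E_tot = 132.67 / 16.043 * 100
E_tot = 826.97 GWh


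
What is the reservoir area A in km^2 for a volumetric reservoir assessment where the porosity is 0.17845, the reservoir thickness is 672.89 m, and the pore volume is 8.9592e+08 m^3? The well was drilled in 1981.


A = Vp / (1e6 * hr * phi)
A = 8.9592e+08 / (1e6 * 672.89 * 0.17845)
A = 7.4612 km^2


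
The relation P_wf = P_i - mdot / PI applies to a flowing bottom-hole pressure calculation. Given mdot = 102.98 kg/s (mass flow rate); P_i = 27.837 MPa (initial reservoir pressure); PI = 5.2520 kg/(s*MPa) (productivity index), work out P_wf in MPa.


P_wf = P_i - mdot / PI
P_wf = 27.837 - 102.98 / 5.2520
P_wf = 8.2292 MPa


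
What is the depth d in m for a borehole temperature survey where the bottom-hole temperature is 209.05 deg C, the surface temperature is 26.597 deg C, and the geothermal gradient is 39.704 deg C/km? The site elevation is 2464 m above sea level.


d = (T_d - T_surf) / grad * 1000
d = (209.05 - 26.597) / 39.704 * 1000
d = 4595.3 m


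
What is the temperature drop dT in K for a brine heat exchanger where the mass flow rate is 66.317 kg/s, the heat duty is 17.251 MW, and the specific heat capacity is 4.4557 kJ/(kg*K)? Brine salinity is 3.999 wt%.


dT = Q * 1000 / (mdot * cp)
dT = 17.251 * 1000 / (66.317 * 4.4557)
dT = 58.381 K


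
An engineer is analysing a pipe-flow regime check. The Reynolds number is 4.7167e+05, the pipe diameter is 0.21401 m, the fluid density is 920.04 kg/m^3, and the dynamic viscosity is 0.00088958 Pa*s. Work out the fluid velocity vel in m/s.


vel = Re * mu / (rho * D)
vel = 4.7167e+05 * 0.00088958 / (920.04 * 0.21401)
vel = 2.1310 m/s


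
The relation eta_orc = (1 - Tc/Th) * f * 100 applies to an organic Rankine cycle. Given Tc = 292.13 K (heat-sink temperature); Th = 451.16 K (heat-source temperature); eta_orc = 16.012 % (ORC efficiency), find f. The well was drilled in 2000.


f = (eta_orc/100) / (1 - Tc/Th)
f = (16.012/100) / (1 - 292.13/451.16)
f = 0.45425


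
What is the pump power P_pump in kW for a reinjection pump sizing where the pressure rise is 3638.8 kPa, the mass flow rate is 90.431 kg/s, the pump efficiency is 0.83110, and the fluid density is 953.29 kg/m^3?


P_pump = mdot * dP / (rho * eta)
P_pump = 90.431 * 3638.8 / (953.29 * 0.83110)
P_pump = 415.33 kW


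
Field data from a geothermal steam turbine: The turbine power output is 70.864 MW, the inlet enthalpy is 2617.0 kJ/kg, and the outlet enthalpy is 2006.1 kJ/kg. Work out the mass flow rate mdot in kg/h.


mdot = P * 1000 / (h_in - h_out)
mdot = 70.864 * 1000 / (2617.0 - 2006.1)
mdot = 115.9993 kg/s
Convert: 115.9993 kg/s * 3600.0 = 4.1760e+05 kg/h
mdot = 4.1760e+05 kg/h


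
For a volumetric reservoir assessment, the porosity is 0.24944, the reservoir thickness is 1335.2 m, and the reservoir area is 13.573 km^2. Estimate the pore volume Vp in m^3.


Vp = A * 1e6 * hr * phi
Vp = 13.573 * 1e6 * 1335.2 * 0.24944
Vp = 4.5205e+09 m^3


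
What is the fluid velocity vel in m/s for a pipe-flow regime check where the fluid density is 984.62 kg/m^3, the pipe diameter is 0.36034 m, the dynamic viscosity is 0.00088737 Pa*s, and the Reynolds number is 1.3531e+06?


vel = Re * mu / (rho * D)
vel = 1.3531e+06 * 0.00088737 / (984.62 * 0.36034)
vel = 3.3842 m/s


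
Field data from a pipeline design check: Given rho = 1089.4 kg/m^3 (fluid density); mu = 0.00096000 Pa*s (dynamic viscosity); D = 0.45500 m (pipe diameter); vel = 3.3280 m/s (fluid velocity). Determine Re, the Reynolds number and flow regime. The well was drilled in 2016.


Step 1: Re = rho*vel*D/mu = 1089.4*3.328*0.455/0.00096 = 1.7183e+06
Step 2: Re = 1.7183e+06 > 4000, so flow is turbulent.
Re = 1.7183e+06 (turbulent)


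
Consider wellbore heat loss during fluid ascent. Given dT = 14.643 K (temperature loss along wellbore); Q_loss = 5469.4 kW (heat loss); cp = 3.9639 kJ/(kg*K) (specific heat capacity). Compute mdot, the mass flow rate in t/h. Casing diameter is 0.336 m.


mdot = Q_loss / (cp * dT)
mdot = 5469.4 / (3.9639 * 14.643)
mdot = 94.22951 kg/s
Convert: 94.22951 kg/s * 3.6 = 339.23 t/h
mdot = 339.23 t/h


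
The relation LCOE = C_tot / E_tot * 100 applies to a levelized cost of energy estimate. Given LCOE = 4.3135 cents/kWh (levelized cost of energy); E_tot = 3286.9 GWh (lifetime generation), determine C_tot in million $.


C_tot = LCOE / 100 * E_tot
C_tot = 4.3135 / 100 * 3286.9
C_tot = 141.78 million $


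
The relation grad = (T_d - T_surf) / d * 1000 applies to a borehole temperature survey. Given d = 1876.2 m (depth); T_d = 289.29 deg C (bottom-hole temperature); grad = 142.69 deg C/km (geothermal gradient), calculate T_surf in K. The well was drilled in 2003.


T_surf = T_d - grad * d / 1000
T_surf = 289.29 - 142.69 * 1876.2 / 1000
T_surf = 21.57502 deg C
Convert to K: 21.57502 + 273.15 = 294.73 K
T_surf = 294.73 K


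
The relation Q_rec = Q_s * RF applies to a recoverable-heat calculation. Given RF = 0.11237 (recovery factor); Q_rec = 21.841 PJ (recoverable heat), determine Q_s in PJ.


Q_s = Q_rec / RF
Q_s = 21.841 / 0.11237
Q_s = 194.37 PJ


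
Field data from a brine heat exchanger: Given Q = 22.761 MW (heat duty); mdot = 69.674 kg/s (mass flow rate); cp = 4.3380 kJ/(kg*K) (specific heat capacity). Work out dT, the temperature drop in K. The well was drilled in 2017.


dT = Q * 1000 / (mdot * cp)
dT = 22.761 * 1000 / (69.674 * 4.3380)
dT = 75.306 K


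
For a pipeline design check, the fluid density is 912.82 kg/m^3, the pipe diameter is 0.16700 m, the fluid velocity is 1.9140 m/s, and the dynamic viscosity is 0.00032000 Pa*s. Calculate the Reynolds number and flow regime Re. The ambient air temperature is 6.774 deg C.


Step 1: Re = rho*vel*D/mu = 912.82*1.914*0.167/0.00032 = 9.1179e+05
Step 2: Re = 9.1179e+05 > 4000, so flow is turbulent.
Re = 9.1179e+05 (turbulent)


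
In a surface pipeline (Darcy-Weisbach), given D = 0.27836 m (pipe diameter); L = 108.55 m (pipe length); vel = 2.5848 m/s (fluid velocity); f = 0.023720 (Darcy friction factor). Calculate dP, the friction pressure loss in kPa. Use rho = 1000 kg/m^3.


dP = f * (L/D) * (rho*vel^2/2) / 1000
dP = 0.023720 * (108.55/0.27836) * (1000*2.5848^2/2) / 1000
dP = 30.900 kPa


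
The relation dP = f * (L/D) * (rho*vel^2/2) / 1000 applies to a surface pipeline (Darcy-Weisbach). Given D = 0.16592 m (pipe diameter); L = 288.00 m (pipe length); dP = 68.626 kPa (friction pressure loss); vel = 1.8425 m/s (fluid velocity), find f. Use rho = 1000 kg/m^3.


f = dP*1000 / ((L/D)*(rho*vel^2/2))
f = 68.626*1000 / ((288.00/0.16592)*(1000*1.8425^2/2))
f = 0.023292


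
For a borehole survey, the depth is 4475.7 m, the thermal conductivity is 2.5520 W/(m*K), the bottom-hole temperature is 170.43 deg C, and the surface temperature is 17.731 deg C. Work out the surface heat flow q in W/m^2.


Step 1: grad = (T_d - T_surf)/d * 1000 = (170.43 - 17.731)/4475.7 * 1000 = 34.11734 deg C/km
Step 2: q = k * grad / 1000 = 2.552 * 34.11734 / 1000 = 0.087067 W/m^2
q = 0.087067 W/m^2


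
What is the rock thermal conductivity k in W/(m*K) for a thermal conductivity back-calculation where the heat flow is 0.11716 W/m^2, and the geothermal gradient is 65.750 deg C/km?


k = q / (grad / 1000)
k = 0.11716 / (65.750 / 1000)
k = 1.7819 W/(m*K)


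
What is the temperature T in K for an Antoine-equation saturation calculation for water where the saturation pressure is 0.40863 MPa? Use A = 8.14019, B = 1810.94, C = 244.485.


T = B / (A - log10(P_sat * 760 / 0.101325)) - C
T = 1810.94 / (8.14019 - log10(0.40863 * 760 / 0.101325)) - 244.485
T = 144.6496 deg C
Convert to K: 144.6496 + 273.15 = 417.80 K
T = 417.80 K


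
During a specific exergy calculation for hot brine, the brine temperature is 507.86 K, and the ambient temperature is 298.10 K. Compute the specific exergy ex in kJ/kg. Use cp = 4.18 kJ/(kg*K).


ex = cp * ((T_b - T_0) - T_0 * ln(T_b/T_0))
ex = 4.18 * ((507.86 - 298.10) - 298.10 * ln(507.86/298.10))
ex = 212.93 kJ/kg


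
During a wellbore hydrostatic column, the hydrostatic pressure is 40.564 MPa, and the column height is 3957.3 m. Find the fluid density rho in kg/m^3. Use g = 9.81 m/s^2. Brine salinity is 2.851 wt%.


rho = P * 1e6 / (g * h)
rho = 40.564 * 1e6 / (9.81 * 3957.3)
rho = 1044.9 kg/m^3


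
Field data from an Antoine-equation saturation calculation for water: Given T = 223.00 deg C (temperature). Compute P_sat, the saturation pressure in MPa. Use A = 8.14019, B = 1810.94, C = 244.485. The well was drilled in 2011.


P_sat = 10^(A - B/(C + T)) / 760 * 0.101325
P_sat = 10^(8.14019 - 1810.94/(244.485 + 223.00)) / 760 * 0.101325
P_sat = 2.4621 MPa


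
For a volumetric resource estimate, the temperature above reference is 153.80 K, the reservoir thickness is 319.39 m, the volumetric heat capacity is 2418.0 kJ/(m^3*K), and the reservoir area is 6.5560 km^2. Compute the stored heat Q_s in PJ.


Step 1: Vr = A*1e6*hr = 6.556*1e6*319.39 = 2.093921e+09 m^3
Step 2: Q_s = Vr*rhoc*dT/1e12 = 2.093921e+09*2418.0*153.8/1e12 = 778.70 PJ
Q_s = 778.70 PJ


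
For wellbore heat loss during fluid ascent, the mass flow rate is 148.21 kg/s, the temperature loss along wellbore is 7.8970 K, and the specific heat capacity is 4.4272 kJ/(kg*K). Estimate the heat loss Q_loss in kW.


Q_loss = mdot * cp * dT
Q_loss = 148.21 * 4.4272 * 7.8970
Q_loss = 5181.7 kW


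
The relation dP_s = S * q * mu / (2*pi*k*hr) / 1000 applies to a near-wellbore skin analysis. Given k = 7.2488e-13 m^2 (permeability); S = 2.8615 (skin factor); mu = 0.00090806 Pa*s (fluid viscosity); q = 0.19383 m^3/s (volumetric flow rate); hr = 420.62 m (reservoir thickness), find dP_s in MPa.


dP_s = S * q * mu / (2*pi*k*hr) / 1000
dP_s = 2.8615 * 0.19383 * 0.00090806 / (2*pi*7.2488e-13*420.62) / 1000
dP_s = 262.9017 kPa
Convert: 262.9017 kPa * 0.001 = 0.26290 MPa
dP_s = 0.26290 MPa


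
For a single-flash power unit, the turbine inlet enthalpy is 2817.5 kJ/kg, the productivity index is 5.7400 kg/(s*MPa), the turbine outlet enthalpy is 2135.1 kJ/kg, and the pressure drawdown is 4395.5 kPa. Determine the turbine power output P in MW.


Step 1: mdot = PI * dP / 1000 = 5.74 * 4395.5 / 1000 = 25.23017 kg/s
Step 2: P = mdot*(h_in - h_out)/1000 = 25.23017*(2817.5 - 2135.1)/1000 = 17.217 MW
P = 17.217 MW


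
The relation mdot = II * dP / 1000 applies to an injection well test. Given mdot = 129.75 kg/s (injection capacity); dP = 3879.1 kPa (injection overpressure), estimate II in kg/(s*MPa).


II = mdot * 1000 / dP
II = 129.75 * 1000 / 3879.1
II = 33.448 kg/(s*MPa)


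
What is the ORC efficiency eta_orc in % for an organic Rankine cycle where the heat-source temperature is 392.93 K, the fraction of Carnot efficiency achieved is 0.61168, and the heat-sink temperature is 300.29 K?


eta_orc = (1 - Tc/Th) * f * 100
eta_orc = (1 - 300.29/392.93) * 0.61168 * 100
eta_orc = 14.421 %


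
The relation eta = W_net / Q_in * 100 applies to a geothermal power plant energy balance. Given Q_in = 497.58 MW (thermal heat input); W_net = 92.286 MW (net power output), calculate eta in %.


eta = W_net / Q_in * 100
eta = 92.286 / 497.58 * 100
eta = 18.547 %


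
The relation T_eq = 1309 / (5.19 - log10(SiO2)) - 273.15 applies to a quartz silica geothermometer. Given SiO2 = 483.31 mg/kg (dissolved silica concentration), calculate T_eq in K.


T_eq = 1309 / (5.19 - log10(SiO2)) - 273.15
T_eq = 1309 / (5.19 - log10(483.31)) - 273.15
T_eq = 249.2434 deg C
Convert to K: 249.2434 + 273.15 = 522.39 K
T_eq = 522.39 K


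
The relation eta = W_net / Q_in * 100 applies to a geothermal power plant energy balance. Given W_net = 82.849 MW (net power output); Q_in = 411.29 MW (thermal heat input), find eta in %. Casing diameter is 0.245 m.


eta = W_net / Q_in * 100
eta = 82.849 / 411.29 * 100
eta = 20.144 %


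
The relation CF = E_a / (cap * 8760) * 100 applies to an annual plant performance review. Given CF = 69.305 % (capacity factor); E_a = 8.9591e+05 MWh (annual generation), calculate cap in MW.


cap = E_a / (CF/100 * 8760)
cap = 8.9591e+05 / (69.305/100 * 8760)
cap = 147.57 MW


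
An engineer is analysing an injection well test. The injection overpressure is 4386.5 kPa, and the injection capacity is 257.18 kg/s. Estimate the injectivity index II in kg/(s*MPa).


II = mdot * 1000 / dP
II = 257.18 * 1000 / 4386.5
II = 58.630 kg/(s*MPa)


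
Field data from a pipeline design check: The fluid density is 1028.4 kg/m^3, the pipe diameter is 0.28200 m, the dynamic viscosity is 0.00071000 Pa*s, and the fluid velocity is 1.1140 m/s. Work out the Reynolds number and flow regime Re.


Step 1: Re = rho*vel*D/mu = 1028.4*1.114*0.282/0.00071 = 4.5503e+05
Step 2: Re = 4.5503e+05 > 4000, so flow is turbulent.
Re = 4.5503e+05 (turbulent)


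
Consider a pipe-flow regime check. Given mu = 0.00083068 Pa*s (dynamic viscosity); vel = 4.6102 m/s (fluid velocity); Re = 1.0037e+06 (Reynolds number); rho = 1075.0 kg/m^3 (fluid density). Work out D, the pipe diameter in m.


D = Re * mu / (rho * vel)
D = 1.0037e+06 * 0.00083068 / (1075.0 * 4.6102)
D = 0.16823 m


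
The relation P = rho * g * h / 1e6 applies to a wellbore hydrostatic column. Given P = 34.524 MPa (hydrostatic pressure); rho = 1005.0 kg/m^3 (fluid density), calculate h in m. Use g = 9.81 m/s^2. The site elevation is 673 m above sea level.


h = P * 1e6 / (g * rho)
h = 34.524 * 1e6 / (9.81 * 1005.0)
h = 3501.8 m


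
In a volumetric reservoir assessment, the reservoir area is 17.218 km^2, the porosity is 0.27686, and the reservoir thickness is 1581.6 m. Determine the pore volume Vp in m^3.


Vp = A * 1e6 * hr * phi
Vp = 17.218 * 1e6 * 1581.6 * 0.27686
Vp = 7.5394e+09 m^3


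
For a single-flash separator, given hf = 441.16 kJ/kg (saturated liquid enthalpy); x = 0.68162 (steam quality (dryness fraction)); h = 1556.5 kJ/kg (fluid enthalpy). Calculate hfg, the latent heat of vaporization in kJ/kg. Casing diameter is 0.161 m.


hfg = (h - hf) / x
hfg = (1556.5 - 441.16) / 0.68162
hfg = 1636.3 kJ/kg


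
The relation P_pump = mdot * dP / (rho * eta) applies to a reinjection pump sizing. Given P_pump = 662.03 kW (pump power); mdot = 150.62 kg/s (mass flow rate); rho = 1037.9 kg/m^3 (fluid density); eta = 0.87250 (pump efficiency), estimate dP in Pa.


dP = P_pump * rho * eta / mdot
dP = 662.03 * 1037.9 * 0.87250 / 150.62
dP = 3980.302 kPa
Convert: 3980.302 kPa * 1000.0 = 3.9803e+06 Pa
dP = 3.9803e+06 Pa


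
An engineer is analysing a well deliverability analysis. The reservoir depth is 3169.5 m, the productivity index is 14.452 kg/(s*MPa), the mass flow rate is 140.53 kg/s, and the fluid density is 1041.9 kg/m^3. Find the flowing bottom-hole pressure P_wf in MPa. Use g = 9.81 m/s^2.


Step 1: P_i = rho*g*h/1e6 = 1041.9*9.81*3169.5/1e6 = 32.39558 MPa
Step 2: P_wf = P_i - mdot/PI = 32.39558 - 140.53/14.452 = 22.672 MPa
P_wf = 22.672 MPa


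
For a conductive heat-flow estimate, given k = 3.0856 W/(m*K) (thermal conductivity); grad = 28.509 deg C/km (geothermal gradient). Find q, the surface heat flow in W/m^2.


q = k * grad / 1000
q = 3.0856 * 28.509 / 1000
q = 0.087967 W/m^2


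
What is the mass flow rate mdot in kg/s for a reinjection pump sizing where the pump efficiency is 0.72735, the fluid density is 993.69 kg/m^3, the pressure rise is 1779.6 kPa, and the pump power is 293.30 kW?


mdot = P_pump * rho * eta / dP
mdot = 293.30 * 993.69 * 0.72735 / 1779.6
mdot = 119.12 kg/s


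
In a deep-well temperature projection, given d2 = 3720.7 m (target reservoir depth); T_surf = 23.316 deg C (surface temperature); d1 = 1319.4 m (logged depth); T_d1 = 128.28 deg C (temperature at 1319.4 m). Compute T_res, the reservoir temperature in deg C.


Step 1: grad = (T_d1 - T_surf)/d1 * 1000 = (128.28 - 23.316)/1319.4 * 1000 = 79.55434 deg C/km
Step 2: T_res = T_surf + grad*d2/1000 = 23.316 + 79.55434*3720.7/1000 = 319.31 deg C
T_res = 319.31 deg C


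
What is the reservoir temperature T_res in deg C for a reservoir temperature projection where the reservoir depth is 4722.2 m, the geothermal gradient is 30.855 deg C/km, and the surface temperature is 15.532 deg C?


T_res = T_surf + grad * d / 1000
T_res = 15.532 + 30.855 * 4722.2 / 1000
T_res = 161.24 deg C


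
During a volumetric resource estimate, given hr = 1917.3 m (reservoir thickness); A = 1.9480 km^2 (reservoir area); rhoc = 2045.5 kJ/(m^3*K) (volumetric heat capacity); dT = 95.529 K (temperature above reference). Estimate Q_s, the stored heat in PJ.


Step 1: Vr = A*1e6*hr = 1.948*1e6*1917.3 = 3.734900e+09 m^3
Step 2: Q_s = Vr*rhoc*dT/1e12 = 3.734900e+09*2045.5*95.529/1e12 = 729.82 PJ
Q_s = 729.82 PJ


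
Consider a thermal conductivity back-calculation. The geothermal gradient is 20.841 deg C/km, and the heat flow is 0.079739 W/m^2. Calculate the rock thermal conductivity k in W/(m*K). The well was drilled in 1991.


k = q / (grad / 1000)
k = 0.079739 / (20.841 / 1000)
k = 3.8261 W/(m*K)


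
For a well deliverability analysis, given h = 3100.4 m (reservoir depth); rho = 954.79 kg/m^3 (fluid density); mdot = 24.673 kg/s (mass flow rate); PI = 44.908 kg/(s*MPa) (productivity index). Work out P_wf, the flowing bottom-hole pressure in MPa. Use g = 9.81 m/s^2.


Step 1: P_i = rho*g*h/1e6 = 954.79*9.81*3100.4/1e6 = 29.03987 MPa
Step 2: P_wf = P_i - mdot/PI = 29.03987 - 24.673/44.908 = 28.490 MPa
P_wf = 28.490 MPa


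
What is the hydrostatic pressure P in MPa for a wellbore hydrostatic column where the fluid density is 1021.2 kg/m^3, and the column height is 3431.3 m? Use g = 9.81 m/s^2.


P = rho * g * h / 1e6
P = 1021.2 * 9.81 * 3431.3 / 1e6
P = 34.375 MPa


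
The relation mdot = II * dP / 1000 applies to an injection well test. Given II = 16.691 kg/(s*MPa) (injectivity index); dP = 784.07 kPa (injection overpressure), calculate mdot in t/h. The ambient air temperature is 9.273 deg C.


mdot = II * dP / 1000
mdot = 16.691 * 784.07 / 1000
mdot = 13.08691 kg/s
Convert: 13.08691 kg/s * 3.6 = 47.113 t/h
mdot = 47.113 t/h


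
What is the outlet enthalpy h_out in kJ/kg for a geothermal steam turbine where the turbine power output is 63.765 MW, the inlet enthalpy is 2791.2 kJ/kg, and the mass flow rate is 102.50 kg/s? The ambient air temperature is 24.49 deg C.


h_out = h_in - P * 1000 / mdot
h_out = 2791.2 - 63.765 * 1000 / 102.50
h_out = 2169.1 kJ/kg


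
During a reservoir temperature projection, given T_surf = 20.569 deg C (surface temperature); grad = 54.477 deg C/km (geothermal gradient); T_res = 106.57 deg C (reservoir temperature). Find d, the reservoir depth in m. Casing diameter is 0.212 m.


d = (T_res - T_surf) / grad * 1000
d = (106.57 - 20.569) / 54.477 * 1000
d = 1578.7 m


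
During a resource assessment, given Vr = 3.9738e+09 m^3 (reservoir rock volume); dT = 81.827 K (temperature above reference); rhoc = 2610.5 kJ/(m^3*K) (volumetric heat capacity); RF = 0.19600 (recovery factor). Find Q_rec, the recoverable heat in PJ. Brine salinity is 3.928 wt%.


Step 1: Q_s = Vr*rhoc*dT/1e12 = 3.9738e+09*2610.5*81.827/1e12 = 848.8410 PJ
Step 2: Q_rec = Q_s * RF = 848.8410 * 0.196 = 166.37 PJ
Q_rec = 166.37 PJ


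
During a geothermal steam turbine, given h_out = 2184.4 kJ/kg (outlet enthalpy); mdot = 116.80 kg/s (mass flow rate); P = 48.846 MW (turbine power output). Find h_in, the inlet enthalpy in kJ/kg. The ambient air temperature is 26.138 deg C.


h_in = h_out + P * 1000 / mdot
h_in = 2184.4 + 48.846 * 1000 / 116.80
h_in = 2602.6 kJ/kg


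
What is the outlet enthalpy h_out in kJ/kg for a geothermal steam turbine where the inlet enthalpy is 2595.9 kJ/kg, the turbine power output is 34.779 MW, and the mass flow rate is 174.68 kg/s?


h_out = h_in - P * 1000 / mdot
h_out = 2595.9 - 34.779 * 1000 / 174.68
h_out = 2396.8 kJ/kg


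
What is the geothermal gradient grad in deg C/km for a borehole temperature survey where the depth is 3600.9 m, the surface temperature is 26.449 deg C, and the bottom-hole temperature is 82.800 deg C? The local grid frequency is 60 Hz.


grad = (T_d - T_surf) / d * 1000
grad = (82.800 - 26.449) / 3600.9 * 1000
grad = 15.649 deg C/km


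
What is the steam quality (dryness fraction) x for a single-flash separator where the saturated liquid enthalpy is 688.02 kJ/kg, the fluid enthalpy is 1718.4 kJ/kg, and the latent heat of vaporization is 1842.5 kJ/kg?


x = (h - hf) / hfg
x = (1718.4 - 688.02) / 1842.5
x = 0.55923


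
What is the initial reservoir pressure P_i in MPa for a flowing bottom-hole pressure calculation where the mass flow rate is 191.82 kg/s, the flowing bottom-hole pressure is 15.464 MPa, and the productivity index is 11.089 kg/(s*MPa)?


P_i = P_wf + mdot / PI
P_i = 15.464 + 191.82 / 11.089
P_i = 32.762 MPa


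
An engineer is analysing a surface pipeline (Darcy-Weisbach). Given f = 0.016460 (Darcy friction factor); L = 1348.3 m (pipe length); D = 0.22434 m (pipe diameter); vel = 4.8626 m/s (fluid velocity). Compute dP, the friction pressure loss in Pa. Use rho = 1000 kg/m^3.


dP = f * (L/D) * (rho*vel^2/2) / 1000
dP = 0.016460 * (1348.3/0.22434) * (1000*4.8626^2/2) / 1000
dP = 1169.544 kPa
Convert: 1169.544 kPa * 1000.0 = 1.1695e+06 Pa
dP = 1.1695e+06 Pa


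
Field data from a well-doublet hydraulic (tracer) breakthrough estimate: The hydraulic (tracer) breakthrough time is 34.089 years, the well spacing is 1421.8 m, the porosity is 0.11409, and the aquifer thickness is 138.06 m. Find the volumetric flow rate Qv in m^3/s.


Qv = pi*hr*phi*L^2 / (3*t_bt*365.25*86400)
Qv = pi*138.06*0.11409*1421.8^2 / (3*34.089*365.25*86400)
Qv = 0.030996 m^3/s


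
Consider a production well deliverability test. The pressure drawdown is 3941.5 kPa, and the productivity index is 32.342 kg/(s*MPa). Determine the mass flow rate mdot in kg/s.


mdot = PI * dP / 1000
mdot = 32.342 * 3941.5 / 1000
mdot = 127.48 kg/s


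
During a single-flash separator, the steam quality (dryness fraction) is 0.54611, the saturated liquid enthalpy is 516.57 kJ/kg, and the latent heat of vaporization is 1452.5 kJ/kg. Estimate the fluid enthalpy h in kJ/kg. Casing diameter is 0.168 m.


h = hf + x * hfg
h = 516.57 + 0.54611 * 1452.5
h = 1309.8 kJ/kg


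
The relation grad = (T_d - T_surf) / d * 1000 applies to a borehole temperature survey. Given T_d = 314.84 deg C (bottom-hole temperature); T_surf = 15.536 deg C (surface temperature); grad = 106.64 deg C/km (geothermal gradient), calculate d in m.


d = (T_d - T_surf) / grad * 1000
d = (314.84 - 15.536) / 106.64 * 1000
d = 2806.7 m


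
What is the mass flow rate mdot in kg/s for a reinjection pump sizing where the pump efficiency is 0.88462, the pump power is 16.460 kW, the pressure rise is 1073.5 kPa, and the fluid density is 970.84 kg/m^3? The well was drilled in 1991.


mdot = P_pump * rho * eta / dP
mdot = 16.460 * 970.84 * 0.88462 / 1073.5
mdot = 13.168 kg/s


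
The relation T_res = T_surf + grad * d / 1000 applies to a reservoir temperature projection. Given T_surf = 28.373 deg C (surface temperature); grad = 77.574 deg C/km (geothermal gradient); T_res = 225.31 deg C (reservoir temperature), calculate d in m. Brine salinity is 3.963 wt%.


d = (T_res - T_surf) / grad * 1000
d = (225.31 - 28.373) / 77.574 * 1000
d = 2538.7 m


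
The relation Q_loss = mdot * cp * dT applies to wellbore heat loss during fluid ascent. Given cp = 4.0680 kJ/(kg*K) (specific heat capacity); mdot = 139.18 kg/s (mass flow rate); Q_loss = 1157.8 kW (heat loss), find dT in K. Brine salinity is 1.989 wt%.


dT = Q_loss / (mdot * cp)
dT = 1157.8 / (139.18 * 4.0680)
dT = 2.0449 K


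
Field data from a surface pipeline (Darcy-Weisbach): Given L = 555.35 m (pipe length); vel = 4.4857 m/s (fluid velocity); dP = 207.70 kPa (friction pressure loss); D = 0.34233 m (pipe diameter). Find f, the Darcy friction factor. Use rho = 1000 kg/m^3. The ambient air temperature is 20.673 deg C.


f = dP*1000 / ((L/D)*(rho*vel^2/2))
f = 207.70*1000 / ((555.35/0.34233)*(1000*4.4857^2/2))
f = 0.012726


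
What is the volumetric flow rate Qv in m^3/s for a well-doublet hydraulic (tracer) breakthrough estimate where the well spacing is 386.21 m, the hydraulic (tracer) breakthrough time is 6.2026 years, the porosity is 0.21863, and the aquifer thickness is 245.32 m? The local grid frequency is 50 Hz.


Qv = pi*hr*phi*L^2 / (3*t_bt*365.25*86400)
Qv = pi*245.32*0.21863*386.21^2 / (3*6.2026*365.25*86400)
Qv = 0.042800 m^3/s


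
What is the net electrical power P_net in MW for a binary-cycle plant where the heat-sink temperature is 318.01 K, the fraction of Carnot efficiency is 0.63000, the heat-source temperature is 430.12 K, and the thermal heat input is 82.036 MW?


Step 1: eta = (1 - Tc/Th)*f = (1 - 318.01/430.12)*0.63 = 0.1642084
Step 2: P_net = eta * Q_in = 0.1642084 * 82.036 = 13.471 MW
P_net = 13.471 MW


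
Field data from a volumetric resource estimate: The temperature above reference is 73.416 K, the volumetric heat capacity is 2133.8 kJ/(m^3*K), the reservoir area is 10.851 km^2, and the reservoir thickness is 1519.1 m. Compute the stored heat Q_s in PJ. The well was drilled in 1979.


Step 1: Vr = A*1e6*hr = 10.851*1e6*1519.1 = 1.648375e+10 m^3
Step 2: Q_s = Vr*rhoc*dT/1e12 = 1.648375e+10*2133.8*73.416/1e12 = 2582.3 PJ
Q_s = 2582.3 PJ


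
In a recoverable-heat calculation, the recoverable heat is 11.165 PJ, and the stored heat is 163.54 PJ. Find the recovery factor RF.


RF = Q_rec / Q_s
RF = 11.165 / 163.54
RF = 0.068271


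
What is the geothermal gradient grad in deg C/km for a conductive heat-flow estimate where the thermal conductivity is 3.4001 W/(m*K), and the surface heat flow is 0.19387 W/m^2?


grad = q * 1000 / k
grad = 0.19387 * 1000 / 3.4001
grad = 57.019 deg C/km


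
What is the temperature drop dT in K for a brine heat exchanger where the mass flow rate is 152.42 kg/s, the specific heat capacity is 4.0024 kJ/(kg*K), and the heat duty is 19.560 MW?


dT = Q * 1000 / (mdot * cp)
dT = 19.560 * 1000 / (152.42 * 4.0024)
dT = 32.063 K


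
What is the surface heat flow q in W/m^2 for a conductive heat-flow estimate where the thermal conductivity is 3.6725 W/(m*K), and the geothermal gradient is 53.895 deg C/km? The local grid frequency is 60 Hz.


q = k * grad / 1000
q = 3.6725 * 53.895 / 1000
q = 0.19793 W/m^2


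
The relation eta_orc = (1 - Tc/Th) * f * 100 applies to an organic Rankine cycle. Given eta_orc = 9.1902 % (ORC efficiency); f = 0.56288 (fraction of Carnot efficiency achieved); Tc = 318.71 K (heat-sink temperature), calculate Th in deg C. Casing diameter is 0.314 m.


Th = Tc / (1 - (eta_orc/100)/f)
Th = 318.71 / (1 - (9.1902/100)/0.56288)
Th = 380.8999 K
Convert to deg C: 380.8999 - 273.15 = 107.75 deg C
Th = 107.75 deg C


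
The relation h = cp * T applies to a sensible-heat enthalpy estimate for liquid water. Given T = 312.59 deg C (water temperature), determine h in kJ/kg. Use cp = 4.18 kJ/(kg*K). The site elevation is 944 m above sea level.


h = cp * T
h = 4.18 * 312.59
h = 1306.6 kJ/kg


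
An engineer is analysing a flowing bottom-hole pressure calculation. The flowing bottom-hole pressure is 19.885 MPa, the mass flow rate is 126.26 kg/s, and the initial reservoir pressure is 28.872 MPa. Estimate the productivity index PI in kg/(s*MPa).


PI = mdot / (P_i - P_wf)
PI = 126.26 / (28.872 - 19.885)
PI = 14.049 kg/(s*MPa)


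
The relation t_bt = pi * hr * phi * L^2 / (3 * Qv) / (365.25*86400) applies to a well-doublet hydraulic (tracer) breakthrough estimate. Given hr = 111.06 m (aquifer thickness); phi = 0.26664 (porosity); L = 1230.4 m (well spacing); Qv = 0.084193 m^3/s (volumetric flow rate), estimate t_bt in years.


t_bt = pi * hr * phi * L^2 / (3 * Qv) / (365.25*86400)
t_bt = pi * 111.06 * 0.26664 * 1230.4^2 / (3 * 0.084193) / (365.25*86400)
t_bt = 17.670 years


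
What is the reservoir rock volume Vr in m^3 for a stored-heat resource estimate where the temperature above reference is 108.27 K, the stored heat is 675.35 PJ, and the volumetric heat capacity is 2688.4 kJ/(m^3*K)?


Vr = Q_s * 1e12 / (rhoc * dT)
Vr = 675.35 * 1e12 / (2688.4 * 108.27)
Vr = 2.3202e+09 m^3


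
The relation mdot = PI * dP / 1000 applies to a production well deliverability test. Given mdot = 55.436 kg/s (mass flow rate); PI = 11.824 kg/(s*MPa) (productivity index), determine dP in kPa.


dP = mdot * 1000 / PI
dP = 55.436 * 1000 / 11.824
dP = 4688.4 kPa


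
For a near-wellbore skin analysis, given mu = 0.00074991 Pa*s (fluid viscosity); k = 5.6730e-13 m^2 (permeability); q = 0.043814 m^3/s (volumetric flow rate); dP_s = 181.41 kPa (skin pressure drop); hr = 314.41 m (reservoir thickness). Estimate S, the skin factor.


S = dP_s * 1000 * 2*pi*k*hr / (q*mu)
S = 181.41 * 1000 * 2*pi*5.6730e-13*314.41 / (0.043814*0.00074991)
S = 6.1877


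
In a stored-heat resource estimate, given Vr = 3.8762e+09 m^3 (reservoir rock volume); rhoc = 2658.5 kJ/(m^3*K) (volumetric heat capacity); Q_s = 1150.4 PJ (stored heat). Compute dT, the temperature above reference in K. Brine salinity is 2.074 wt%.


dT = Q_s * 1e12 / (Vr * rhoc)
dT = 1150.4 * 1e12 / (3.8762e+09 * 2658.5)
dT = 111.64 K


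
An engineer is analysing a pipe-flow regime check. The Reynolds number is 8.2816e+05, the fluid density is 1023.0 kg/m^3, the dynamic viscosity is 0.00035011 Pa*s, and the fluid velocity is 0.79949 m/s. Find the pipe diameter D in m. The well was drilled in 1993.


D = Re * mu / (rho * vel)
D = 8.2816e+05 * 0.00035011 / (1023.0 * 0.79949)
D = 0.35451 m


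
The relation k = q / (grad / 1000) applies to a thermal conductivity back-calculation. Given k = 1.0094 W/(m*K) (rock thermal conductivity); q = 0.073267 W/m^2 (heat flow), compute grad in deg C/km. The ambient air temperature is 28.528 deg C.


grad = q / k * 1000
grad = 0.073267 / 1.0094 * 1000
grad = 72.585 deg C/km


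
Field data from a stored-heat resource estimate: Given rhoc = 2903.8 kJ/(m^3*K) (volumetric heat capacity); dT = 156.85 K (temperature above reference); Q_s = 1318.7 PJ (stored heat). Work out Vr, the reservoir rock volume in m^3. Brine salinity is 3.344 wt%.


Vr = Q_s * 1e12 / (rhoc * dT)
Vr = 1318.7 * 1e12 / (2903.8 * 156.85)
Vr = 2.8953e+09 m^3


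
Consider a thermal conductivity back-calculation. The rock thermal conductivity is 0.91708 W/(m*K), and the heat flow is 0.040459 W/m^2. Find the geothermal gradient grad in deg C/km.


grad = q / k * 1000
grad = 0.040459 / 0.91708 * 1000
grad = 44.117 deg C/km


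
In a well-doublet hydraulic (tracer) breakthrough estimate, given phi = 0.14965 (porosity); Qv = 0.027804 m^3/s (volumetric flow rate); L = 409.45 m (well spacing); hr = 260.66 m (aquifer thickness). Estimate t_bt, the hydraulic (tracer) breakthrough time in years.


t_bt = pi * hr * phi * L^2 / (3 * Qv) / (365.25*86400)
t_bt = pi * 260.66 * 0.14965 * 409.45^2 / (3 * 0.027804) / (365.25*86400)
t_bt = 7.8050 years


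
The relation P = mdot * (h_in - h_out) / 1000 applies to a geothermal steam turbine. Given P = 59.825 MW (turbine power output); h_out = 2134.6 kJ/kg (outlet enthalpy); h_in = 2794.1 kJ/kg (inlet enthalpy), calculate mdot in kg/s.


mdot = P * 1000 / (h_in - h_out)
mdot = 59.825 * 1000 / (2794.1 - 2134.6)
mdot = 90.713 kg/s


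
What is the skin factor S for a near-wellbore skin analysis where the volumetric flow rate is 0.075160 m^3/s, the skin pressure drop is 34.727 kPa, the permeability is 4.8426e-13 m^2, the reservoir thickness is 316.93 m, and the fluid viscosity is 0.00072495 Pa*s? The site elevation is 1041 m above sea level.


S = dP_s * 1000 * 2*pi*k*hr / (q*mu)
S = 34.727 * 1000 * 2*pi*4.8426e-13*316.93 / (0.075160*0.00072495)
S = 0.61460


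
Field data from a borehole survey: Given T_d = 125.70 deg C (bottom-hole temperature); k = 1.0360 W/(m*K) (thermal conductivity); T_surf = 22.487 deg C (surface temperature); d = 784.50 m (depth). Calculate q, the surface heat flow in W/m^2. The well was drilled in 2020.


Step 1: grad = (T_d - T_surf)/d * 1000 = (125.7 - 22.487)/784.5 * 1000 = 131.5653 deg C/km
Step 2: q = k * grad / 1000 = 1.036 * 131.5653 / 1000 = 0.13630 W/m^2
q = 0.13630 W/m^2


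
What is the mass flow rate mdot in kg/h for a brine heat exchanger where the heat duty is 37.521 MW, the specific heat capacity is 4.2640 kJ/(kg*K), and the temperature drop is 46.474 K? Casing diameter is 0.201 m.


mdot = Q * 1000 / (cp * dT)
mdot = 37.521 * 1000 / (4.2640 * 46.474)
mdot = 189.3421 kg/s
Convert: 189.3421 kg/s * 3600.0 = 6.8163e+05 kg/h
mdot = 6.8163e+05 kg/h


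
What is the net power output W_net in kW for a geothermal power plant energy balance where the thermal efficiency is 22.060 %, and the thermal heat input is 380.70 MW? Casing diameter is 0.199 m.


W_net = eta / 100 * Q_in
W_net = 22.060 / 100 * 380.70
W_net = 83.98242 MW
Convert: 83.98242 MW * 1000.0 = 83982 kW
W_net = 83982 kW


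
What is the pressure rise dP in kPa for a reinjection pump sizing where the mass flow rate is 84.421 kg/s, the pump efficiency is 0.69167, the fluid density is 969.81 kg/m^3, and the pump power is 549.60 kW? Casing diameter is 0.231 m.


dP = P_pump * rho * eta / mdot
dP = 549.60 * 969.81 * 0.69167 / 84.421
dP = 4367.0 kPa


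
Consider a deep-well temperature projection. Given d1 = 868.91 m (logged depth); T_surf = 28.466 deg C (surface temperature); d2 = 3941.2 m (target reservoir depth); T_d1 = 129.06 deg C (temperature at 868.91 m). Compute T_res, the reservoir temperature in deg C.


Step 1: grad = (T_d1 - T_surf)/d1 * 1000 = (129.06 - 28.466)/868.91 * 1000 = 115.7703 deg C/km
Step 2: T_res = T_surf + grad*d2/1000 = 28.466 + 115.7703*3941.2/1000 = 484.74 deg C
T_res = 484.74 deg C


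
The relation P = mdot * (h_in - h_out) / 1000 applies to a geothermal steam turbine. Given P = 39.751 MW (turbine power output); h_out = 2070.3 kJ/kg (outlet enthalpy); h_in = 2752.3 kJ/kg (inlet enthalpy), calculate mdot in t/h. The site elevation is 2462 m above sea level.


mdot = P * 1000 / (h_in - h_out)
mdot = 39.751 * 1000 / (2752.3 - 2070.3)
mdot = 58.28592 kg/s
Convert: 58.28592 kg/s * 3.6 = 209.83 t/h
mdot = 209.83 t/h


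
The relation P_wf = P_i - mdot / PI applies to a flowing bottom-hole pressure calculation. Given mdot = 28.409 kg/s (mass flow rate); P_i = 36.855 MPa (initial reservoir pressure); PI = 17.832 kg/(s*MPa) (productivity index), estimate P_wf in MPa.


P_wf = P_i - mdot / PI
P_wf = 36.855 - 28.409 / 17.832
P_wf = 35.262 MPa


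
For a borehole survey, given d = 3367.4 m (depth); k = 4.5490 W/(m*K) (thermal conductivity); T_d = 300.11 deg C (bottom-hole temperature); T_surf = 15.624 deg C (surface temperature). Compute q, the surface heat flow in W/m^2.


Step 1: grad = (T_d - T_surf)/d * 1000 = (300.11 - 15.624)/3367.4 * 1000 = 84.48239 deg C/km
Step 2: q = k * grad / 1000 = 4.549 * 84.48239 / 1000 = 0.38431 W/m^2
q = 0.38431 W/m^2


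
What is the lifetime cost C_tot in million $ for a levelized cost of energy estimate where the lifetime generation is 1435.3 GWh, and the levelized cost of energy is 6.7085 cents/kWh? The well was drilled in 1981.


C_tot = LCOE / 100 * E_tot
C_tot = 6.7085 / 100 * 1435.3
C_tot = 96.287 million $


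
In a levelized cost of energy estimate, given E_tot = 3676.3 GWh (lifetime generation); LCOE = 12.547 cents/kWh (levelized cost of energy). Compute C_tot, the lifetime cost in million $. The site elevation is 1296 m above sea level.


C_tot = LCOE / 100 * E_tot
C_tot = 12.547 / 100 * 3676.3
C_tot = 461.27 million $


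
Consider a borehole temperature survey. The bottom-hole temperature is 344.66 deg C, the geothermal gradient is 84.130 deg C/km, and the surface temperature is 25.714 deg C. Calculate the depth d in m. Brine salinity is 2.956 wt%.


d = (T_d - T_surf) / grad * 1000
d = (344.66 - 25.714) / 84.130 * 1000
d = 3791.1 m


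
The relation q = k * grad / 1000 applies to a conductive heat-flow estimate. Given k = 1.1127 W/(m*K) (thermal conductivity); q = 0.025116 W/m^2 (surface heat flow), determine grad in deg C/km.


grad = q * 1000 / k
grad = 0.025116 * 1000 / 1.1127
grad = 22.572 deg C/km


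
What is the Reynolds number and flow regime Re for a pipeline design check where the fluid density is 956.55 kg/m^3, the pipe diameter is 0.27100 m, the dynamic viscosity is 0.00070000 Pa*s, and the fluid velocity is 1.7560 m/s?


Step 1: Re = rho*vel*D/mu = 956.55*1.756*0.271/0.0007 = 6.5028e+05
Step 2: Re = 6.5028e+05 > 4000, so flow is turbulent.
Re = 6.5028e+05 (turbulent)


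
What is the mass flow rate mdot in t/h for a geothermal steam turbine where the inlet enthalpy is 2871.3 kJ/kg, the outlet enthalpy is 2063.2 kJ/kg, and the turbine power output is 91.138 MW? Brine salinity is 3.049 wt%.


mdot = P * 1000 / (h_in - h_out)
mdot = 91.138 * 1000 / (2871.3 - 2063.2)
mdot = 112.7806 kg/s
Convert: 112.7806 kg/s * 3.6 = 406.01 t/h
mdot = 406.01 t/h


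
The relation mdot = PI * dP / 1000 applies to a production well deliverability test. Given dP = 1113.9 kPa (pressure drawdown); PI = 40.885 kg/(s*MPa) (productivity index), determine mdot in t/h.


mdot = PI * dP / 1000
mdot = 40.885 * 1113.9 / 1000
mdot = 45.54180 kg/s
Convert: 45.54180 kg/s * 3.6 = 163.95 t/h
mdot = 163.95 t/h


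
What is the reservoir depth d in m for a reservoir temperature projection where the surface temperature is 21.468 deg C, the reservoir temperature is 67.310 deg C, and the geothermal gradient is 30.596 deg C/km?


d = (T_res - T_surf) / grad * 1000
d = (67.310 - 21.468) / 30.596 * 1000
d = 1498.3 m


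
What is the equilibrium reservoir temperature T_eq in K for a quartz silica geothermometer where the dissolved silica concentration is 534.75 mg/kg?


T_eq = 1309 / (5.19 - log10(SiO2)) - 273.15
T_eq = 1309 / (5.19 - log10(534.75)) - 273.15
T_eq = 258.5641 deg C
Convert to K: 258.5641 + 273.15 = 531.71 K
T_eq = 531.71 K


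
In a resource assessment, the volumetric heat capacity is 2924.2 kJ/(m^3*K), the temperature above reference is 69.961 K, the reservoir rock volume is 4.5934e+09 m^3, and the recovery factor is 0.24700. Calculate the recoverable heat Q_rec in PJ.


Step 1: Q_s = Vr*rhoc*dT/1e12 = 4.5934e+09*2924.2*69.961/1e12 = 939.7176 PJ
Step 2: Q_rec = Q_s * RF = 939.7176 * 0.247 = 232.11 PJ
Q_rec = 232.11 PJ


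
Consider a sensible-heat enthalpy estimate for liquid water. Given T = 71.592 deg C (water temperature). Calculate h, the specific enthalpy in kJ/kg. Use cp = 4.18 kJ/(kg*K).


h = cp * T
h = 4.18 * 71.592
h = 299.25 kJ/kg


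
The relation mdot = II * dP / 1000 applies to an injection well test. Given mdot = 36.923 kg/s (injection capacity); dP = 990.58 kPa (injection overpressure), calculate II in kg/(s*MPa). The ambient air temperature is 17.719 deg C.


II = mdot * 1000 / dP
II = 36.923 * 1000 / 990.58
II = 37.274 kg/(s*MPa)


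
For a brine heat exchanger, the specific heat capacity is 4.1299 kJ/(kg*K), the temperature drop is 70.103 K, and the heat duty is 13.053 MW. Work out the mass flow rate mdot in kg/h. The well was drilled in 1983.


mdot = Q * 1000 / (cp * dT)
mdot = 13.053 * 1000 / (4.1299 * 70.103)
mdot = 45.08522 kg/s
Convert: 45.08522 kg/s * 3600.0 = 1.6231e+05 kg/h
mdot = 1.6231e+05 kg/h


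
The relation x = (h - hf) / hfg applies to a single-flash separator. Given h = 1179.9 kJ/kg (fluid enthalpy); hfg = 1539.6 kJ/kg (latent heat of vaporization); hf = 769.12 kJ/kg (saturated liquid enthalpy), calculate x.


x = (h - hf) / hfg
x = (1179.9 - 769.12) / 1539.6
x = 0.26681
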